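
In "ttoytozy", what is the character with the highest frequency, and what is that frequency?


Input: 'ttoytozy'
Operation: tally each character
Counts: 'o':2, 't':3, 'y':2, 'z':1
Maximum: 't' appears 3 times


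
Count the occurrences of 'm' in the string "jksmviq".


Input string: 'jksmviq'
Target character: 'm'
Scan each position: s[3]='m'
Matches found at indices: 3
Total: 1


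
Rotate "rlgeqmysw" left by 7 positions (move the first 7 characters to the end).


Input: 'rlgeqmysw', shift = 7
Operation: split at index 7 and swap parts
Front part s[0:7] = 'rlgeqmy'
Back part s[7:] = 'sw'
Rotated = back + front = 'sw' + 'rlgeqmy'
Result: swrlgeqmy


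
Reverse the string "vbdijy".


Input string: 'vbdijy'
Operation: reverse character order
Original order: 'v' -> 'b' -> 'd' -> 'i' -> 'j' -> 'y'
Reversed order: 'y' -> 'j' -> 'i' -> 'd' -> 'b' -> 'v'
Result: yjidbv


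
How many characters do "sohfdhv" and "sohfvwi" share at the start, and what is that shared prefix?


String 1: 'sohfdhv'
String 2: 'sohfvwi'
Compare position by position:
pos 0: 's' vs 's' match
pos 1: 'o' vs 'o' match
pos 2: 'h' vs 'h' match
pos 3: 'f' vs 'f' match
pos 4: 'd' vs 'v' differ -> stop
Longest common prefix: "sohf" (length 4)


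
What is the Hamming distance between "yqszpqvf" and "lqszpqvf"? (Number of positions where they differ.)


String 1: 'yqszpqvf'
String 2: 'lqszpqvf'
Compare each position: pos 0: 'y'!='l', pos 1: 'q'=='q', pos 2: 's'=='s', pos 3: 'z'=='z', pos 4: 'p'=='p', pos 5: 'q'=='q', pos 6: 'v'=='v', pos 7: 'f'=='f'
Differing positions: 1
Hamming distance: 1


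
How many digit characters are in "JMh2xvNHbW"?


Input string: 'JMh2xvNHbW'
Operation: count digit characters (0-9)
Scan: 'J', 'M', 'h', '2'(digit), 'x', 'v', 'N', 'H', 'b', 'W'
Digits found: 1
Result: 1


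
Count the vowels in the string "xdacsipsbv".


Input string: 'xdacsipsbv'
Operation: count vowels (a, e, i, o, u)
Scan: s[0]='x', s[1]='d', s[2]='a' (vowel), s[3]='c', s[4]='s', s[5]='i' (vowel), s[6]='p', s[7]='s', s[8]='b', s[9]='v'
Vowels found: 2
Result: 2


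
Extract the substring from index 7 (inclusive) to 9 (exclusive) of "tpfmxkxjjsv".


Input string: 'tpfmxkxjjsv'
Operation: slice [7:9]
Extract characters: s[7]='j', s[8]='j'
Result: jj


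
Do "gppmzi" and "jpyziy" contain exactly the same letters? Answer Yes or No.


String 1: 'gppmzi' -> sorted: 'gimppz'
String 2: 'jpyziy' -> sorted: 'ijpyyz'
Compare sorted forms: 'gimppz' != 'ijpyyz'
Anagram: No


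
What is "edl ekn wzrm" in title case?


Input string: 'edl ekn wzrm'
Operation: capitalize first letter of each word
Word transformations: 'edl'->'Edl', 'ekn'->'Ekn', 'wzrm'->'Wzrm'
Result: Edl Ekn Wzrm


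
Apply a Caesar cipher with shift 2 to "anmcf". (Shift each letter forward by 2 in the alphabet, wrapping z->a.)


Input: 'anmcf', shift = 2
Operation: for each letter, (position + 2) mod 26
Mapping: 'a'(0+2=2)->'c', 'n'(13+2=15)->'p', 'm'(12+2=14)->'o', 'c'(2+2=4)->'e', 'f'(5+2=7)->'h'
Result: cpoeh


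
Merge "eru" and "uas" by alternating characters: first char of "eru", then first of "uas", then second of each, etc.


String 1: 'eru'
String 2: 'uas'
Operation: alternate characters
Pairs: 'e'+'u', 'r'+'a', 'u'+'s'
Result: euraus


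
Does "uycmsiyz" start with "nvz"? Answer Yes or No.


Input string: 'uycmsiyz'
Prefix to check: 'nvz'
First 3 characters of input: 'uyc'
Match: False
Result: No


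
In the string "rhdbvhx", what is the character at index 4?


Input string: 'rhdbvhx'
Operation: get character at index 4
Index mapping: s[0]='r', s[1]='h', s[2]='d', s[3]='b', s[4]='v'
Result: 'v'


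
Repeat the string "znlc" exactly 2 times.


Input string: 'znlc'
Operation: repeat 2 times
Concatenation: 'znlc' + 'znlc'
Result: znlcznlc


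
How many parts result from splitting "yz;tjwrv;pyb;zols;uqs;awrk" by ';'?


Input string: 'yz;tjwrv;pyb;zols;uqs;awrk'
Delimiter: ';'
Split result: 'yz', 'tjwrv', 'pyb', 'zols', 'uqs', 'awrk'
Number of parts: 6


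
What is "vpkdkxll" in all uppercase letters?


Input string: 'vpkdkxll'
Operation: convert each letter to uppercase
Mapping: 'v'->'V', 'p'->'P', 'k'->'K', 'd'->'D', 'k'->'K', 'x'->'X', 'l'->'L', 'l'->'L'
Result: VPKDKXLL


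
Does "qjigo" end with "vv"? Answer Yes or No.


Input string: 'qjigo'
Suffix to check: 'vv'
Last 2 characters of input: 'go'
Match: False
Result: No


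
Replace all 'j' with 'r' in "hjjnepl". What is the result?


Input string: 'hjjnepl'
Operation: replace 'j' with 'r'
Positions of 'j': 1, 2
After replacement: hrrnepl


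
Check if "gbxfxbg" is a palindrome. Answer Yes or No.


Input string: 'gbxfxbg'
Reversed: 'gbxfxbg'
Compare pairs: s[0]='g' vs s[6]='g' (match), s[1]='b' vs s[5]='b' (match), s[2]='x' vs s[4]='x' (match)
Palindrome: Yes


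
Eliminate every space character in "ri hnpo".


Input string: 'ri hnpo'
Operation: remove all spaces
Words: 'ri', 'hnpo'
Join without spaces: rihnpo


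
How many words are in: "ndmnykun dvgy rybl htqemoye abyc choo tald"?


Input string: 'ndmnykun dvgy rybl htqemoye abyc choo tald'
Operation: split by spaces
Words found: 'ndmnykun', 'dvgy', 'rybl', 'htqemoye', 'abyc', 'choo', 'tald'
Word count: 7


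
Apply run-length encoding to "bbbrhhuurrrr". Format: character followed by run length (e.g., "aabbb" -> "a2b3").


Input: 'bbbrhhuurrrr'
Operation: identify consecutive runs
Runs: 'bbb' -> b3, 'r' -> r1, 'hh' -> h2, 'uu' -> u2, 'rrrr' -> r4
Encoded: b3r1h2u2r4


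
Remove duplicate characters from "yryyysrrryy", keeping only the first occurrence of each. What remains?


Input: 'yryyysrrryy'
Operation: keep first occurrence of each character
Scan: s[0]='y' new -> keep; s[1]='r' new -> keep; s[2]='y' seen -> skip; s[3]='y' seen -> skip; s[4]='y' seen -> skip; s[5]='s' new -> keep; s[6]='r' seen -> skip; s[7]='r' seen -> skip; s[8]='r' seen -> skip; s[9]='y' seen -> skip; s[10]='y' seen -> skip
Result: yrs


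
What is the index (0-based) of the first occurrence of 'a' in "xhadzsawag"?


Input string: 'xhadzsawag'
Target: 'a'
Scanning left to right: s[0]='x', s[1]='h', s[2]='a'
First match at index: 2


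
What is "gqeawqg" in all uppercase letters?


Input string: 'gqeawqg'
Operation: convert each letter to uppercase
Mapping: 'g'->'G', 'q'->'Q', 'e'->'E', 'a'->'A', 'w'->'W', 'q'->'Q', 'g'->'G'
Result: GQEAWQG


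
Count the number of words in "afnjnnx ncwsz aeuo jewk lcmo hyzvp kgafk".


Input string: 'afnjnnx ncwsz aeuo jewk lcmo hyzvp kgafk'
Operation: split by spaces
Words found: 'afnjnnx', 'ncwsz', 'aeuo', 'jewk', 'lcmo', 'hyzvp', 'kgafk'
Word count: 7


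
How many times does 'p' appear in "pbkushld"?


Input string: 'pbkushld'
Target character: 'p'
Scan each position: s[0]='p'
Matches found at indices: 0
Total: 1


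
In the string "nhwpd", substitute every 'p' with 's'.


Input string: 'nhwpd'
Operation: replace 'p' with 's'
Positions of 'p': 3
After replacement: nhwsd


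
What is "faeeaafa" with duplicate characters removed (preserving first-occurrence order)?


Input: 'faeeaafa'
Operation: keep first occurrence of each character
Scan: s[0]='f' new -> keep; s[1]='a' new -> keep; s[2]='e' new -> keep; s[3]='e' seen -> skip; s[4]='a' seen -> skip; s[5]='a' seen -> skip; s[6]='f' seen -> skip; s[7]='a' seen -> skip
Result: fae


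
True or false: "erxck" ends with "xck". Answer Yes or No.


Input string: 'erxck'
Suffix to check: 'xck'
Last 3 characters of input: 'xck'
Match: True
Result: Yes


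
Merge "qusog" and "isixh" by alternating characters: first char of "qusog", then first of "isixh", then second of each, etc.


String 1: 'qusog'
String 2: 'isixh'
Operation: alternate characters
Pairs: 'q'+'i', 'u'+'s', 's'+'i', 'o'+'x', 'g'+'h'
Result: qiussioxgh


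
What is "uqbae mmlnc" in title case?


Input string: 'uqbae mmlnc'
Operation: capitalize first letter of each word
Word transformations: 'uqbae'->'Uqbae', 'mmlnc'->'Mmlnc'
Result: Uqbae Mmlnc


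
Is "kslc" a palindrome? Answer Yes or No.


Input string: 'kslc'
Reversed: 'clsk'
Compare pairs: s[0]='k' vs s[3]='c' (mismatch), s[1]='s' vs s[2]='l' (mismatch)
Palindrome: No


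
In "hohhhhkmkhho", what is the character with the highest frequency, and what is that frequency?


Input: 'hohhhhkmkhho'
Operation: tally each character
Counts: 'h':7, 'k':2, 'm':1, 'o':2
Maximum: 'h' appears 7 times


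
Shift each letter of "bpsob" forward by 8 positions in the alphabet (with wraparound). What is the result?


Input: 'bpsob', shift = 8
Operation: for each letter, (position + 8) mod 26
Mapping: 'b'(1+8=9)->'j', 'p'(15+8=23)->'x', 's'(18+8=26, 26 mod 26=0)->'a', 'o'(14+8=22)->'w', 'b'(1+8=9)->'j'
Result: jxawj


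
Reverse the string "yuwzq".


Input string: 'yuwzq'
Operation: reverse character order
Original order: 'y' -> 'u' -> 'w' -> 'z' -> 'q'
Reversed order: 'q' -> 'z' -> 'w' -> 'u' -> 'y'
Result: qzwuy


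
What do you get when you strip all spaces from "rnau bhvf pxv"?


Input string: 'rnau bhvf pxv'
Operation: remove all spaces
Words: 'rnau', 'bhvf', 'pxv'
Join without spaces: rnaubhvfpxv


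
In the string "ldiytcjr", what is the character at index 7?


Input string: 'ldiytcjr'
Operation: get character at index 7
Index mapping: s[0]='l', s[1]='d', s[2]='i', s[3]='y', s[4]='t', s[5]='c', s[6]='j', s[7]='r'
Result: 'r'


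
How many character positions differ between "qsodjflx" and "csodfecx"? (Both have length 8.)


String 1: 'qsodjflx'
String 2: 'csodfecx'
Compare each position: pos 0: 'q'!='c', pos 1: 's'=='s', pos 2: 'o'=='o', pos 3: 'd'=='d', pos 4: 'j'!='f', pos 5: 'f'!='e', pos 6: 'l'!='c', pos 7: 'x'=='x'
Differing positions: 4
Hamming distance: 4


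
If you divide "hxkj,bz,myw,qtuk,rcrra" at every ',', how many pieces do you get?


Input string: 'hxkj,bz,myw,qtuk,rcrra'
Delimiter: ','
Split result: 'hxkj', 'bz', 'myw', 'qtuk', 'rcrra'
Number of parts: 5


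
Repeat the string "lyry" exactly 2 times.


Input string: 'lyry'
Operation: repeat 2 times
Concatenation: 'lyry' + 'lyry'
Result: lyrylyry


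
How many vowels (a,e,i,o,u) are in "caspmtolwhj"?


Input string: 'caspmtolwhj'
Operation: count vowels (a, e, i, o, u)
Scan: s[0]='c', s[1]='a' (vowel), s[2]='s', s[3]='p', s[4]='m', s[5]='t', s[6]='o' (vowel), s[7]='l', s[8]='w', s[9]='h', s[10]='j'
Vowels found: 2
Result: 2


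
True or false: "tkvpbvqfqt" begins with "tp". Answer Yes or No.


Input string: 'tkvpbvqfqt'
Prefix to check: 'tp'
First 2 characters of input: 'tk'
Match: False
Result: No


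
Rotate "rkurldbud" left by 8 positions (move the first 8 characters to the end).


Input: 'rkurldbud', shift = 8
Operation: split at index 8 and swap parts
Front part s[0:8] = 'rkurldbu'
Back part s[8:] = 'd'
Rotated = back + front = 'd' + 'rkurldbu'
Result: drkurldbu


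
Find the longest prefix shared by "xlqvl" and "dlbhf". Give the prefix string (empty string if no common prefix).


String 1: 'xlqvl'
String 2: 'dlbhf'
Compare position by position:
pos 0: 'x' vs 'd' differ -> stop
Longest common prefix: "" (length 0)


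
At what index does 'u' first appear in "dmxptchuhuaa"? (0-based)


Input string: 'dmxptchuhuaa'
Target: 'u'
Scanning left to right: s[0]='d', s[1]='m', s[2]='x', s[3]='p', s[4]='t', s[5]='c', s[6]='h', s[7]='u'
First match at index: 7


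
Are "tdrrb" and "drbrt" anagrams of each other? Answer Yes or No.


String 1: 'tdrrb' -> sorted: 'bdrrt'
String 2: 'drbrt' -> sorted: 'bdrrt'
Compare sorted forms: 'bdrrt' == 'bdrrt'
Anagram: Yes


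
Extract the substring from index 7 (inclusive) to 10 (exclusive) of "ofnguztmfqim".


Input string: 'ofnguztmfqim'
Operation: slice [7:10]
Extract characters: s[7]='m', s[8]='f', s[9]='q'
Result: mfq


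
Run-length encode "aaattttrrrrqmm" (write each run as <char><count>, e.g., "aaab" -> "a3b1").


Input: 'aaattttrrrrqmm'
Operation: identify consecutive runs
Runs: 'aaa' -> a3, 'tttt' -> t4, 'rrrr' -> r4, 'q' -> q1, 'mm' -> m2
Encoded: a3t4r4q1m2


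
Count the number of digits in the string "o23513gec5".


Input string: 'o23513gec5'
Operation: count digit characters (0-9)
Scan: 'o', '2'(digit), '3'(digit), '5'(digit), '1'(digit), '3'(digit), 'g', 'e', 'c', '5'(digit)
Digits found: 6
Result: 6


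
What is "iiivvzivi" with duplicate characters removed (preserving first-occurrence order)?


Input: 'iiivvzivi'
Operation: keep first occurrence of each character
Scan: s[0]='i' new -> keep; s[1]='i' seen -> skip; s[2]='i' seen -> skip; s[3]='v' new -> keep; s[4]='v' seen -> skip; s[5]='z' new -> keep; s[6]='i' seen -> skip; s[7]='v' seen -> skip; s[8]='i' seen -> skip
Result: ivz


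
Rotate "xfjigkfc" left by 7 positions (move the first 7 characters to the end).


Input: 'xfjigkfc', shift = 7
Operation: split at index 7 and swap parts
Front part s[0:7] = 'xfjigkf'
Back part s[7:] = 'c'
Rotated = back + front = 'c' + 'xfjigkf'
Result: cxfjigkf


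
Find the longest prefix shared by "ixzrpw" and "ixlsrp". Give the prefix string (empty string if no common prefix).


String 1: 'ixzrpw'
String 2: 'ixlsrp'
Compare position by position:
pos 0: 'i' vs 'i' match
pos 1: 'x' vs 'x' match
pos 2: 'z' vs 'l' differ -> stop
Longest common prefix: "ix" (length 2)


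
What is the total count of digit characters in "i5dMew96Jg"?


Input string: 'i5dMew96Jg'
Operation: count digit characters (0-9)
Scan: 'i', '5'(digit), 'd', 'M', 'e', 'w', '9'(digit), '6'(digit), 'J', 'g'
Digits found: 3
Result: 3


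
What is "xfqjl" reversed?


Input string: 'xfqjl'
Operation: reverse character order
Original order: 'x' -> 'f' -> 'q' -> 'j' -> 'l'
Reversed order: 'l' -> 'j' -> 'q' -> 'f' -> 'x'
Result: ljqfx


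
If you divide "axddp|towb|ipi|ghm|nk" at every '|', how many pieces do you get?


Input string: 'axddp|towb|ipi|ghm|nk'
Delimiter: '|'
Split result: 'axddp', 'towb', 'ipi', 'ghm', 'nk'
Number of parts: 5


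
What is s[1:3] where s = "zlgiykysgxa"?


Input string: 'zlgiykysgxa'
Operation: slice [1:3]
Extract characters: s[1]='l', s[2]='g'
Result: lg


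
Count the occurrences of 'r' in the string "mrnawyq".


Input string: 'mrnawyq'
Target character: 'r'
Scan each position: s[1]='r'
Matches found at indices: 1
Total: 1


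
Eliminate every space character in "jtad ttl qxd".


Input string: 'jtad ttl qxd'
Operation: remove all spaces
Words: 'jtad', 'ttl', 'qxd'
Join without spaces: jtadttlqxd


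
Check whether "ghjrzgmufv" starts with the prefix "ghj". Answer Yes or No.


Input string: 'ghjrzgmufv'
Prefix to check: 'ghj'
First 3 characters of input: 'ghj'
Match: True
Result: Yes


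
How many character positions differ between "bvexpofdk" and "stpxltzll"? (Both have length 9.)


String 1: 'bvexpofdk'
String 2: 'stpxltzll'
Compare each position: pos 0: 'b'!='s', pos 1: 'v'!='t', pos 2: 'e'!='p', pos 3: 'x'=='x', pos 4: 'p'!='l', pos 5: 'o'!='t', pos 6: 'f'!='z', pos 7: 'd'!='l', pos 8: 'k'!='l'
Differing positions: 8
Hamming distance: 8


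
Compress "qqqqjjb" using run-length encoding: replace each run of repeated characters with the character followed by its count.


Input: 'qqqqjjb'
Operation: identify consecutive runs
Runs: 'qqqq' -> q4, 'jj' -> j2, 'b' -> b1
Encoded: q4j2b1


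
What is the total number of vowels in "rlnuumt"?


Input string: 'rlnuumt'
Operation: count vowels (a, e, i, o, u)
Scan: s[0]='r', s[1]='l', s[2]='n', s[3]='u' (vowel), s[4]='u' (vowel), s[5]='m', s[6]='t'
Vowels found: 2
Result: 2


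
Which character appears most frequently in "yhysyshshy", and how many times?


Input: 'yhysyshshy'
Operation: tally each character
Counts: 'h':3, 's':3, 'y':4
Maximum: 'y' appears 4 times


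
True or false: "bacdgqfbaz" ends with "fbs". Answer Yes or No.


Input string: 'bacdgqfbaz'
Suffix to check: 'fbs'
Last 3 characters of input: 'baz'
Match: False
Result: No


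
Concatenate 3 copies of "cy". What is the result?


Input string: 'cy'
Operation: repeat 3 times
Concatenation: 'cy' + 'cy' + 'cy'
Result: cycycy


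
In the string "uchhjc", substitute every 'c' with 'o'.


Input string: 'uchhjc'
Operation: replace 'c' with 'o'
Positions of 'c': 1, 5
After replacement: uohhjo


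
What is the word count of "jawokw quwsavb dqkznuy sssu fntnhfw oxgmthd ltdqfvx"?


Input string: 'jawokw quwsavb dqkznuy sssu fntnhfw oxgmthd ltdqfvx'
Operation: split by spaces
Words found: 'jawokw', 'quwsavb', 'dqkznuy', 'sssu', 'fntnhfw', 'oxgmthd', 'ltdqfvx'
Word count: 7


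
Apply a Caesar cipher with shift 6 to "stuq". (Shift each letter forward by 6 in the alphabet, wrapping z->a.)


Input: 'stuq', shift = 6
Operation: for each letter, (position + 6) mod 26
Mapping: 's'(18+6=24)->'y', 't'(19+6=25)->'z', 'u'(20+6=26, 26 mod 26=0)->'a', 'q'(16+6=22)->'w'
Result: yzaw


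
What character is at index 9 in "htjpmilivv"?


Input string: 'htjpmilivv'
Operation: get character at index 9
Index mapping: s[0]='h', s[1]='t', s[2]='j', s[3]='p', s[4]='m', s[5]='i', s[6]='l', s[7]='i', s[8]='v', s[9]='v'
Result: 'v'


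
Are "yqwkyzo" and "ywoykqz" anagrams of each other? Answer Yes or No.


String 1: 'yqwkyzo' -> sorted: 'koqwyyz'
String 2: 'ywoykqz' -> sorted: 'koqwyyz'
Compare sorted forms: 'koqwyyz' == 'koqwyyz'
Anagram: Yes


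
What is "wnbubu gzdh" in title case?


Input string: 'wnbubu gzdh'
Operation: capitalize first letter of each word
Word transformations: 'wnbubu'->'Wnbubu', 'gzdh'->'Gzdh'
Result: Wnbubu Gzdh


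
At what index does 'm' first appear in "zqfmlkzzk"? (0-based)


Input string: 'zqfmlkzzk'
Target: 'm'
Scanning left to right: s[0]='z', s[1]='q', s[2]='f', s[3]='m'
First match at index: 3


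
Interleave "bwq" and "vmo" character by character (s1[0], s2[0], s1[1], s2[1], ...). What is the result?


String 1: 'bwq'
String 2: 'vmo'
Operation: alternate characters
Pairs: 'b'+'v', 'w'+'m', 'q'+'o'
Result: bvwmqo


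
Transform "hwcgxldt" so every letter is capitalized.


Input string: 'hwcgxldt'
Operation: convert each letter to uppercase
Mapping: 'h'->'H', 'w'->'W', 'c'->'C', 'g'->'G', 'x'->'X', 'l'->'L', 'd'->'D', 't'->'T'
Result: HWCGXLDT


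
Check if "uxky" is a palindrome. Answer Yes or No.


Input string: 'uxky'
Reversed: 'ykxu'
Compare pairs: s[0]='u' vs s[3]='y' (mismatch), s[1]='x' vs s[2]='k' (mismatch)
Palindrome: No


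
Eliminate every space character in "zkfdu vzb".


Input string: 'zkfdu vzb'
Operation: remove all spaces
Words: 'zkfdu', 'vzb'
Join without spaces: zkfduvzb


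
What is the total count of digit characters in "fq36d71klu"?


Input string: 'fq36d71klu'
Operation: count digit characters (0-9)
Scan: 'f', 'q', '3'(digit), '6'(digit), 'd', '7'(digit), '1'(digit), 'k', 'l', 'u'
Digits found: 4
Result: 4


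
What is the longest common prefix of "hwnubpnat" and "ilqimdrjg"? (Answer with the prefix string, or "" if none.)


String 1: 'hwnubpnat'
String 2: 'ilqimdrjg'
Compare position by position:
pos 0: 'h' vs 'i' differ -> stop
Longest common prefix: "" (length 0)


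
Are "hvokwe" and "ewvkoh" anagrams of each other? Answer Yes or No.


String 1: 'hvokwe' -> sorted: 'ehkovw'
String 2: 'ewvkoh' -> sorted: 'ehkovw'
Compare sorted forms: 'ehkovw' == 'ehkovw'
Anagram: Yes


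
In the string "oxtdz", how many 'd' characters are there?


Input string: 'oxtdz'
Target character: 'd'
Scan each position: s[3]='d'
Matches found at indices: 3
Total: 1


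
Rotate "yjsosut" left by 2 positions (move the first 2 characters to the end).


Input: 'yjsosut', shift = 2
Operation: split at index 2 and swap parts
Front part s[0:2] = 'yj'
Back part s[2:] = 'sosut'
Rotated = back + front = 'sosut' + 'yj'
Result: sosutyj


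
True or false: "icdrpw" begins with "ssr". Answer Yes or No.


Input string: 'icdrpw'
Prefix to check: 'ssr'
First 3 characters of input: 'icd'
Match: False
Result: No


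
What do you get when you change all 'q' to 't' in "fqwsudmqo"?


Input string: 'fqwsudmqo'
Operation: replace 'q' with 't'
Positions of 'q': 1, 7
After replacement: ftwsudmto


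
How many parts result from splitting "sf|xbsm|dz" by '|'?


Input string: 'sf|xbsm|dz'
Delimiter: '|'
Split result: 'sf', 'xbsm', 'dz'
Number of parts: 3


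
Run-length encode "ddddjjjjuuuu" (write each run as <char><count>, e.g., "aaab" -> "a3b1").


Input: 'ddddjjjjuuuu'
Operation: identify consecutive runs
Runs: 'dddd' -> d4, 'jjjj' -> j4, 'uuuu' -> u4
Encoded: d4j4u4


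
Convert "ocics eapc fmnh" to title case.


Input string: 'ocics eapc fmnh'
Operation: capitalize first letter of each word
Word transformations: 'ocics'->'Ocics', 'eapc'->'Eapc', 'fmnh'->'Fmnh'
Result: Ocics Eapc Fmnh


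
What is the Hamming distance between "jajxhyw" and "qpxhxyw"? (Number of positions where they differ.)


String 1: 'jajxhyw'
String 2: 'qpxhxyw'
Compare each position: pos 0: 'j'!='q', pos 1: 'a'!='p', pos 2: 'j'!='x', pos 3: 'x'!='h', pos 4: 'h'!='x', pos 5: 'y'=='y', pos 6: 'w'=='w'
Differing positions: 5
Hamming distance: 5


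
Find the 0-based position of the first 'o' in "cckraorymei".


Input string: 'cckraorymei'
Target: 'o'
Scanning left to right: s[0]='c', s[1]='c', s[2]='k', s[3]='r', s[4]='a', s[5]='o'
First match at index: 5


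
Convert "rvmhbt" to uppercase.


Input string: 'rvmhbt'
Operation: convert each letter to uppercase
Mapping: 'r'->'R', 'v'->'V', 'm'->'M', 'h'->'H', 'b'->'B', 't'->'T'
Result: RVMHBT


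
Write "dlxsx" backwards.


Input string: 'dlxsx'
Operation: reverse character order
Original order: 'd' -> 'l' -> 'x' -> 's' -> 'x'
Reversed order: 'x' -> 's' -> 'x' -> 'l' -> 'd'
Result: xsxld


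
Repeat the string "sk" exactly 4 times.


Input string: 'sk'
Operation: repeat 4 times
Concatenation: 'sk' + 'sk' + 'sk' + 'sk'
Result: sksksksk


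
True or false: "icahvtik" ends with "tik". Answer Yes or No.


Input string: 'icahvtik'
Suffix to check: 'tik'
Last 3 characters of input: 'tik'
Match: True
Result: Yes


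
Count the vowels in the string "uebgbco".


Input string: 'uebgbco'
Operation: count vowels (a, e, i, o, u)
Scan: s[0]='u' (vowel), s[1]='e' (vowel), s[2]='b', s[3]='g', s[4]='b', s[5]='c', s[6]='o' (vowel)
Vowels found: 3
Result: 3


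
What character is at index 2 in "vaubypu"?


Input string: 'vaubypu'
Operation: get character at index 2
Index mapping: s[0]='v', s[1]='a', s[2]='u'
Result: 'u'


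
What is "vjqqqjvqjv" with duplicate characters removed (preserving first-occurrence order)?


Input: 'vjqqqjvqjv'
Operation: keep first occurrence of each character
Scan: s[0]='v' new -> keep; s[1]='j' new -> keep; s[2]='q' new -> keep; s[3]='q' seen -> skip; s[4]='q' seen -> skip; s[5]='j' seen -> skip; s[6]='v' seen -> skip; s[7]='q' seen -> skip; s[8]='j' seen -> skip; s[9]='v' seen -> skip
Result: vjq


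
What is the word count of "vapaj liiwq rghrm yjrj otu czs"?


Input string: 'vapaj liiwq rghrm yjrj otu czs'
Operation: split by spaces
Words found: 'vapaj', 'liiwq', 'rghrm', 'yjrj', 'otu', 'czs'
Word count: 6


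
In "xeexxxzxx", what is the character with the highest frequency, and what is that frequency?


Input: 'xeexxxzxx'
Operation: tally each character
Counts: 'e':2, 'x':6, 'z':1
Maximum: 'x' appears 6 times


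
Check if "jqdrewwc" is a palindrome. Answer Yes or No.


Input string: 'jqdrewwc'
Reversed: 'cwwerdqj'
Compare pairs: s[0]='j' vs s[7]='c' (mismatch), s[1]='q' vs s[6]='w' (mismatch), s[2]='d' vs s[5]='w' (mismatch), s[3]='r' vs s[4]='e' (mismatch)
Palindrome: No


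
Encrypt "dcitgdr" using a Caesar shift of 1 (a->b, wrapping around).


Input: 'dcitgdr', shift = 1
Operation: for each letter, (position + 1) mod 26
Mapping: 'd'(3+1=4)->'e', 'c'(2+1=3)->'d', 'i'(8+1=9)->'j', 't'(19+1=20)->'u', 'g'(6+1=7)->'h', 'd'(3+1=4)->'e', 'r'(17+1=18)->'s'
Result: edjuhes


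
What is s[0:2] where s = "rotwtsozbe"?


Input string: 'rotwtsozbe'
Operation: slice [0:2]
Extract characters: s[0]='r', s[1]='o'
Result: ro


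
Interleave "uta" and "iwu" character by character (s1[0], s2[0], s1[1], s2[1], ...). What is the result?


String 1: 'uta'
String 2: 'iwu'
Operation: alternate characters
Pairs: 'u'+'i', 't'+'w', 'a'+'u'
Result: uitwau


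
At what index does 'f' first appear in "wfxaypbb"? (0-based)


Input string: 'wfxaypbb'
Target: 'f'
Scanning left to right: s[0]='w', s[1]='f'
First match at index: 1


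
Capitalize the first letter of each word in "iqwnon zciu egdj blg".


Input string: 'iqwnon zciu egdj blg'
Operation: capitalize first letter of each word
Word transformations: 'iqwnon'->'Iqwnon', 'zciu'->'Zciu', 'egdj'->'Egdj', 'blg'->'Blg'
Result: Iqwnon Zciu Egdj Blg


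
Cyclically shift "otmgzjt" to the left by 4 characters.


Input: 'otmgzjt', shift = 4
Operation: split at index 4 and swap parts
Front part s[0:4] = 'otmg'
Back part s[4:] = 'zjt'
Rotated = back + front = 'zjt' + 'otmg'
Result: zjtotmg


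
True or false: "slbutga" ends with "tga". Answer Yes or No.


Input string: 'slbutga'
Suffix to check: 'tga'
Last 3 characters of input: 'tga'
Match: True
Result: Yes


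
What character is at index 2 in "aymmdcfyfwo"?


Input string: 'aymmdcfyfwo'
Operation: get character at index 2
Index mapping: s[0]='a', s[1]='y', s[2]='m'
Result: 'm'


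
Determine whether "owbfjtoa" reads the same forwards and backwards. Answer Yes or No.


Input string: 'owbfjtoa'
Reversed: 'aotjfbwo'
Compare pairs: s[0]='o' vs s[7]='a' (mismatch), s[1]='w' vs s[6]='o' (mismatch), s[2]='b' vs s[5]='t' (mismatch), s[3]='f' vs s[4]='j' (mismatch)
Palindrome: No


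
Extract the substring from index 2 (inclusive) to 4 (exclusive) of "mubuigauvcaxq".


Input string: 'mubuigauvcaxq'
Operation: slice [2:4]
Extract characters: s[2]='b', s[3]='u'
Result: bu


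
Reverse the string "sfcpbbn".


Input string: 'sfcpbbn'
Operation: reverse character order
Original order: 's' -> 'f' -> 'c' -> 'p' -> 'b' -> 'b' -> 'n'
Reversed order: 'n' -> 'b' -> 'b' -> 'p' -> 'c' -> 'f' -> 's'
Result: nbbpcfs


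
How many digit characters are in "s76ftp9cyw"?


Input string: 's76ftp9cyw'
Operation: count digit characters (0-9)
Scan: 's', '7'(digit), '6'(digit), 'f', 't', 'p', '9'(digit), 'c', 'y', 'w'
Digits found: 3
Result: 3


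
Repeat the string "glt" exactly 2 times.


Input string: 'glt'
Operation: repeat 2 times
Concatenation: 'glt' + 'glt'
Result: gltglt


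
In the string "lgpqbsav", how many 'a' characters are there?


Input string: 'lgpqbsav'
Target character: 'a'
Scan each position: s[6]='a'
Matches found at indices: 6
Total: 1


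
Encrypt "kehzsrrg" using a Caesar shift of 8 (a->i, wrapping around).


Input: 'kehzsrrg', shift = 8
Operation: for each letter, (position + 8) mod 26
Mapping: 'k'(10+8=18)->'s', 'e'(4+8=12)->'m', 'h'(7+8=15)->'p', 'z'(25+8=33, 33 mod 26=7)->'h', 's'(18+8=26, 26 mod 26=0)->'a', 'r'(17+8=25)->'z', 'r'(17+8=25)->'z', 'g'(6+8=14)->'o'
Result: smphazzo


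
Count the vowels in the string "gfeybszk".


Input string: 'gfeybszk'
Operation: count vowels (a, e, i, o, u)
Scan: s[0]='g', s[1]='f', s[2]='e' (vowel), s[3]='y', s[4]='b', s[5]='s', s[6]='z', s[7]='k'
Vowels found: 1
Result: 1


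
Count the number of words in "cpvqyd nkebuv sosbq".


Input string: 'cpvqyd nkebuv sosbq'
Operation: split by spaces
Words found: 'cpvqyd', 'nkebuv', 'sosbq'
Word count: 3


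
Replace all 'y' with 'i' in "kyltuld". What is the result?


Input string: 'kyltuld'
Operation: replace 'y' with 'i'
Positions of 'y': 1
After replacement: kiltuld


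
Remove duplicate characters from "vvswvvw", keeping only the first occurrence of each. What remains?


Input: 'vvswvvw'
Operation: keep first occurrence of each character
Scan: s[0]='v' new -> keep; s[1]='v' seen -> skip; s[2]='s' new -> keep; s[3]='w' new -> keep; s[4]='v' seen -> skip; s[5]='v' seen -> skip; s[6]='w' seen -> skip
Result: vsw


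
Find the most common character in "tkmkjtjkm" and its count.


Input: 'tkmkjtjkm'
Operation: tally each character
Counts: 'j':2, 'k':3, 'm':2, 't':2
Maximum: 'k' appears 3 times


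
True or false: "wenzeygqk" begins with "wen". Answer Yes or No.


Input string: 'wenzeygqk'
Prefix to check: 'wen'
First 3 characters of input: 'wen'
Match: True
Result: Yes


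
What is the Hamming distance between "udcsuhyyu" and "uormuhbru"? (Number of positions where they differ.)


String 1: 'udcsuhyyu'
String 2: 'uormuhbru'
Compare each position: pos 0: 'u'=='u', pos 1: 'd'!='o', pos 2: 'c'!='r', pos 3: 's'!='m', pos 4: 'u'=='u', pos 5: 'h'=='h', pos 6: 'y'!='b', pos 7: 'y'!='r', pos 8: 'u'=='u'
Differing positions: 5
Hamming distance: 5


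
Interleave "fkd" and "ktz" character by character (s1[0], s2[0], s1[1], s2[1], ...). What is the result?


String 1: 'fkd'
String 2: 'ktz'
Operation: alternate characters
Pairs: 'f'+'k', 'k'+'t', 'd'+'z'
Result: fkktdz


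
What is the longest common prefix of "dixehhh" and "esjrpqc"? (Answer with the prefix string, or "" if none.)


String 1: 'dixehhh'
String 2: 'esjrpqc'
Compare position by position:
pos 0: 'd' vs 'e' differ -> stop
Longest common prefix: "" (length 0)


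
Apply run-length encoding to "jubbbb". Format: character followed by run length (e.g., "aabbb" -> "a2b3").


Input: 'jubbbb'
Operation: identify consecutive runs
Runs: 'j' -> j1, 'u' -> u1, 'bbbb' -> b4
Encoded: j1u1b4


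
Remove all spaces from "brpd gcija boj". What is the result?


Input string: 'brpd gcija boj'
Operation: remove all spaces
Words: 'brpd', 'gcija', 'boj'
Join without spaces: brpdgcijaboj


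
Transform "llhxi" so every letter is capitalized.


Input string: 'llhxi'
Operation: convert each letter to uppercase
Mapping: 'l'->'L', 'l'->'L', 'h'->'H', 'x'->'X', 'i'->'I'
Result: LLHXI


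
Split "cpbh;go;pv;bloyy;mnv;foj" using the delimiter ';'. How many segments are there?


Input string: 'cpbh;go;pv;bloyy;mnv;foj'
Delimiter: ';'
Split result: 'cpbh', 'go', 'pv', 'bloyy', 'mnv', 'foj'
Number of parts: 6


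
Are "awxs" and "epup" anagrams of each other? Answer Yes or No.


String 1: 'awxs' -> sorted: 'aswx'
String 2: 'epup' -> sorted: 'eppu'
Compare sorted forms: 'aswx' != 'eppu'
Anagram: No


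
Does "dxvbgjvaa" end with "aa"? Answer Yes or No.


Input string: 'dxvbgjvaa'
Suffix to check: 'aa'
Last 2 characters of input: 'aa'
Match: True
Result: Yes


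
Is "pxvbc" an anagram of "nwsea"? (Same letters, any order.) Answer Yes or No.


String 1: 'nwsea' -> sorted: 'aensw'
String 2: 'pxvbc' -> sorted: 'bcpvx'
Compare sorted forms: 'aensw' != 'bcpvx'
Anagram: No


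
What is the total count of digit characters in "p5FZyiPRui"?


Input string: 'p5FZyiPRui'
Operation: count digit characters (0-9)
Scan: 'p', '5'(digit), 'F', 'Z', 'y', 'i', 'P', 'R', 'u', 'i'
Digits found: 1
Result: 1


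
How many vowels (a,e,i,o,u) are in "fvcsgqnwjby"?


Input string: 'fvcsgqnwjby'
Operation: count vowels (a, e, i, o, u)
Scan: s[0]='f', s[1]='v', s[2]='c', s[3]='s', s[4]='g', s[5]='q', s[6]='n', s[7]='w', s[8]='j', s[9]='b', s[10]='y'
Vowels found: 0
Result: 0


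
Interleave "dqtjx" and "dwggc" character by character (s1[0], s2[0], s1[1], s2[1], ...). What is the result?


String 1: 'dqtjx'
String 2: 'dwggc'
Operation: alternate characters
Pairs: 'd'+'d', 'q'+'w', 't'+'g', 'j'+'g', 'x'+'c'
Result: ddqwtgjgxc


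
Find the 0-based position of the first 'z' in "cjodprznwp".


Input string: 'cjodprznwp'
Target: 'z'
Scanning left to right: s[0]='c', s[1]='j', s[2]='o', s[3]='d', s[4]='p', s[5]='r', s[6]='z'
First match at index: 6


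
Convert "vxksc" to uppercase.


Input string: 'vxksc'
Operation: convert each letter to uppercase
Mapping: 'v'->'V', 'x'->'X', 'k'->'K', 's'->'S', 'c'->'C'
Result: VXKSC


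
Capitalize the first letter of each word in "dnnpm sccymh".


Input string: 'dnnpm sccymh'
Operation: capitalize first letter of each word
Word transformations: 'dnnpm'->'Dnnpm', 'sccymh'->'Sccymh'
Result: Dnnpm Sccymh


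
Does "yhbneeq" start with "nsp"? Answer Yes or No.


Input string: 'yhbneeq'
Prefix to check: 'nsp'
First 3 characters of input: 'yhb'
Match: False
Result: No


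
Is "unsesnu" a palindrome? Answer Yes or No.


Input string: 'unsesnu'
Reversed: 'unsesnu'
Compare pairs: s[0]='u' vs s[6]='u' (match), s[1]='n' vs s[5]='n' (match), s[2]='s' vs s[4]='s' (match)
Palindrome: Yes


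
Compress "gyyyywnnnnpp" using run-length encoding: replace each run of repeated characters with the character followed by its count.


Input: 'gyyyywnnnnpp'
Operation: identify consecutive runs
Runs: 'g' -> g1, 'yyyy' -> y4, 'w' -> w1, 'nnnn' -> n4, 'pp' -> p2
Encoded: g1y4w1n4p2


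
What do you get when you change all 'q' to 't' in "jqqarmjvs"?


Input string: 'jqqarmjvs'
Operation: replace 'q' with 't'
Positions of 'q': 1, 2
After replacement: jttarmjvs


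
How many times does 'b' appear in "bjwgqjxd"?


Input string: 'bjwgqjxd'
Target character: 'b'
Scan each position: s[0]='b'
Matches found at indices: 0
Total: 1


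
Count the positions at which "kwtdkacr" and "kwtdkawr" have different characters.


String 1: 'kwtdkacr'
String 2: 'kwtdkawr'
Compare each position: pos 0: 'k'=='k', pos 1: 'w'=='w', pos 2: 't'=='t', pos 3: 'd'=='d', pos 4: 'k'=='k', pos 5: 'a'=='a', pos 6: 'c'!='w', pos 7: 'r'=='r'
Differing positions: 1
Hamming distance: 1


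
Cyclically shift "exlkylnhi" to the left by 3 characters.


Input: 'exlkylnhi', shift = 3
Operation: split at index 3 and swap parts
Front part s[0:3] = 'exl'
Back part s[3:] = 'kylnhi'
Rotated = back + front = 'kylnhi' + 'exl'
Result: kylnhiexl


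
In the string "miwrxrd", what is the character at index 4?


Input string: 'miwrxrd'
Operation: get character at index 4
Index mapping: s[0]='m', s[1]='i', s[2]='w', s[3]='r', s[4]='x'
Result: 'x'


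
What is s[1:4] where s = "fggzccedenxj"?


Input string: 'fggzccedenxj'
Operation: slice [1:4]
Extract characters: s[1]='g', s[2]='g', s[3]='z'
Result: ggz


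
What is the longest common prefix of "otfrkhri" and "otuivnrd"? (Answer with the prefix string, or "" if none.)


String 1: 'otfrkhri'
String 2: 'otuivnrd'
Compare position by position:
pos 0: 'o' vs 'o' match
pos 1: 't' vs 't' match
pos 2: 'f' vs 'u' differ -> stop
Longest common prefix: "ot" (length 2)


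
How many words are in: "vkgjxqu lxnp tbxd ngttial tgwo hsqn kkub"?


Input string: 'vkgjxqu lxnp tbxd ngttial tgwo hsqn kkub'
Operation: split by spaces
Words found: 'vkgjxqu', 'lxnp', 'tbxd', 'ngttial', 'tgwo', 'hsqn', 'kkub'
Word count: 7


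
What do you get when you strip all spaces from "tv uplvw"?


Input string: 'tv uplvw'
Operation: remove all spaces
Words: 'tv', 'uplvw'
Join without spaces: tvuplvw


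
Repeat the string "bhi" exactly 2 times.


Input string: 'bhi'
Operation: repeat 2 times
Concatenation: 'bhi' + 'bhi'
Result: bhibhi


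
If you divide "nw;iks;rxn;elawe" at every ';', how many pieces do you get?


Input string: 'nw;iks;rxn;elawe'
Delimiter: ';'
Split result: 'nw', 'iks', 'rxn', 'elawe'
Number of parts: 4


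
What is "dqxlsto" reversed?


Input string: 'dqxlsto'
Operation: reverse character order
Original order: 'd' -> 'q' -> 'x' -> 'l' -> 's' -> 't' -> 'o'
Reversed order: 'o' -> 't' -> 's' -> 'l' -> 'x' -> 'q' -> 'd'
Result: otslxqd


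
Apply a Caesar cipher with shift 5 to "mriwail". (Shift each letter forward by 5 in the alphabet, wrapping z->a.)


Input: 'mriwail', shift = 5
Operation: for each letter, (position + 5) mod 26
Mapping: 'm'(12+5=17)->'r', 'r'(17+5=22)->'w', 'i'(8+5=13)->'n', 'w'(22+5=27, 27 mod 26=1)->'b', 'a'(0+5=5)->'f', 'i'(8+5=13)->'n', 'l'(11+5=16)->'q'
Result: rwnbfnq


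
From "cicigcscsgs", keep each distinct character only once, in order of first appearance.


Input: 'cicigcscsgs'
Operation: keep first occurrence of each character
Scan: s[0]='c' new -> keep; s[1]='i' new -> keep; s[2]='c' seen -> skip; s[3]='i' seen -> skip; s[4]='g' new -> keep; s[5]='c' seen -> skip; s[6]='s' new -> keep; s[7]='c' seen -> skip; s[8]='s' seen -> skip; s[9]='g' seen -> skip; s[10]='s' seen -> skip
Result: cigs


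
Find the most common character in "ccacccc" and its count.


Input: 'ccacccc'
Operation: tally each character
Counts: 'a':1, 'c':6
Maximum: 'c' appears 6 times


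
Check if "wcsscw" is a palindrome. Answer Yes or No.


Input string: 'wcsscw'
Reversed: 'wcsscw'
Compare pairs: s[0]='w' vs s[5]='w' (match), s[1]='c' vs s[4]='c' (match), s[2]='s' vs s[3]='s' (match)
Palindrome: Yes


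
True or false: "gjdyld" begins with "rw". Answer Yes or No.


Input string: 'gjdyld'
Prefix to check: 'rw'
First 2 characters of input: 'gj'
Match: False
Result: No


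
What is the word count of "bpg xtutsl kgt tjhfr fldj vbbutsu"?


Input string: 'bpg xtutsl kgt tjhfr fldj vbbutsu'
Operation: split by spaces
Words found: 'bpg', 'xtutsl', 'kgt', 'tjhfr', 'fldj', 'vbbutsu'
Word count: 6


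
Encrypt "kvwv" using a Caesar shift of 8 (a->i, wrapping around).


Input: 'kvwv', shift = 8
Operation: for each letter, (position + 8) mod 26
Mapping: 'k'(10+8=18)->'s', 'v'(21+8=29, 29 mod 26=3)->'d', 'w'(22+8=30, 30 mod 26=4)->'e', 'v'(21+8=29, 29 mod 26=3)->'d'
Result: sded


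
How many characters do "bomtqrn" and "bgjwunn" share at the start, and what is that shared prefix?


String 1: 'bomtqrn'
String 2: 'bgjwunn'
Compare position by position:
pos 0: 'b' vs 'b' match
pos 1: 'o' vs 'g' differ -> stop
Longest common prefix: "b" (length 1)


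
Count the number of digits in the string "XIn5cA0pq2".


Input string: 'XIn5cA0pq2'
Operation: count digit characters (0-9)
Scan: 'X', 'I', 'n', '5'(digit), 'c', 'A', '0'(digit), 'p', 'q', '2'(digit)
Digits found: 3
Result: 3


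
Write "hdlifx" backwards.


Input string: 'hdlifx'
Operation: reverse character order
Original order: 'h' -> 'd' -> 'l' -> 'i' -> 'f' -> 'x'
Reversed order: 'x' -> 'f' -> 'i' -> 'l' -> 'd' -> 'h'
Result: xfildh


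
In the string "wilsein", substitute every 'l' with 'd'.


Input string: 'wilsein'
Operation: replace 'l' with 'd'
Positions of 'l': 2
After replacement: widsein


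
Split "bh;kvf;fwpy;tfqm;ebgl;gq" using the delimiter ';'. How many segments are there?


Input string: 'bh;kvf;fwpy;tfqm;ebgl;gq'
Delimiter: ';'
Split result: 'bh', 'kvf', 'fwpy', 'tfqm', 'ebgl', 'gq'
Number of parts: 6


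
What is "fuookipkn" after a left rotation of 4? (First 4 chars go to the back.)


Input: 'fuookipkn', shift = 4
Operation: split at index 4 and swap parts
Front part s[0:4] = 'fuoo'
Back part s[4:] = 'kipkn'
Rotated = back + front = 'kipkn' + 'fuoo'
Result: kipknfuoo


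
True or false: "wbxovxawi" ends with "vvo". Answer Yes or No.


Input string: 'wbxovxawi'
Suffix to check: 'vvo'
Last 3 characters of input: 'awi'
Match: False
Result: No


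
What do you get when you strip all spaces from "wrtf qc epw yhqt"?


Input string: 'wrtf qc epw yhqt'
Operation: remove all spaces
Words: 'wrtf', 'qc', 'epw', 'yhqt'
Join without spaces: wrtfqcepwyhqt


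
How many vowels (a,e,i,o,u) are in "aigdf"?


Input string: 'aigdf'
Operation: count vowels (a, e, i, o, u)
Scan: s[0]='a' (vowel), s[1]='i' (vowel), s[2]='g', s[3]='d', s[4]='f'
Vowels found: 2
Result: 2


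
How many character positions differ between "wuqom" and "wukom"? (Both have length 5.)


String 1: 'wuqom'
String 2: 'wukom'
Compare each position: pos 0: 'w'=='w', pos 1: 'u'=='u', pos 2: 'q'!='k', pos 3: 'o'=='o', pos 4: 'm'=='m'
Differing positions: 1
Hamming distance: 1


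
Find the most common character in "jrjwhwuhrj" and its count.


Input: 'jrjwhwuhrj'
Operation: tally each character
Counts: 'h':2, 'j':3, 'r':2, 'u':1, 'w':2
Maximum: 'j' appears 3 times
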